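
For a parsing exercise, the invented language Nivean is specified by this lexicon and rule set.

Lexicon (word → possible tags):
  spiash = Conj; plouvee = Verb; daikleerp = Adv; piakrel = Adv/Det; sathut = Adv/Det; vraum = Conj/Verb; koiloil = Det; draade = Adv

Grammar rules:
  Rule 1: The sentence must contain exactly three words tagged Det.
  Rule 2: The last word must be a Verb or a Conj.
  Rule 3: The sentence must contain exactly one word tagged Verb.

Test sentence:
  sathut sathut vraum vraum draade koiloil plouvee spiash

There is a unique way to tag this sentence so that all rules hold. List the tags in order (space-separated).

Candidates per position — 1:sathut {Adv,Det}; 2:sathut {Adv,Det}; 3:vraum {Conj,Verb}; 4:vraum {Conj,Verb}; 5:draade {Adv}; 6:koiloil {Det}; 7:plouvee {Verb}; 8:spiash {Conj}.
Position 1: Adv is ruled out by rule 1; that leaves Det.
Position 2: Adv is ruled out by rule 1; that leaves Det.
Position 3: Verb is ruled out by rule 3; that leaves Conj.
Position 4: Verb is ruled out by rule 3; that leaves Conj.
That leaves exactly one tagging: Det Det Conj Conj Adv Det Verb Conj.
Rule-by-rule: rule 1 satisfied; rule 2 satisfied; rule 3 satisfied.

Det Det Conj Conj Adv Det Verb Conj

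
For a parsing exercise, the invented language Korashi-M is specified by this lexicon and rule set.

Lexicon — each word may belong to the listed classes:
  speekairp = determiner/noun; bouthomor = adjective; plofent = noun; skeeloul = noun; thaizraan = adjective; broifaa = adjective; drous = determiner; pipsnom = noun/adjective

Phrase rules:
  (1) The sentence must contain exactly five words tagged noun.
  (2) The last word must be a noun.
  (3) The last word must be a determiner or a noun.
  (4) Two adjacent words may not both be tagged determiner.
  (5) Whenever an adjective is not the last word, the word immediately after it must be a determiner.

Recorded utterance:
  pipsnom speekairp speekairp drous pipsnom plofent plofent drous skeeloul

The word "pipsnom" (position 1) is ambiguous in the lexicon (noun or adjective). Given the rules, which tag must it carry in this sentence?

adjective

Candidates per position — 1:pipsnom {noun,adjective}; 2:speekairp {determiner,noun}; 3:speekairp {determiner,noun}; 4:drous {determiner}; 5:pipsnom {noun,adjective}; 6:plofent {noun}; 7:plofent {noun}; 8:drous {determiner}; 9:skeeloul {noun}.
If word 3 were determiner, no tagging could satisfy rule 4; so word 3 is noun.
If word 5 were adjective, no tagging could satisfy rule 5; so word 5 is noun.
If word 1 were noun, no tagging could satisfy rule 1; so word 1 is adjective.
If word 2 were noun, no tagging could satisfy rule 1; so word 2 is determiner.
That leaves exactly one tagging: adjective determiner noun determiner noun noun noun determiner noun.
Checking: rule 1 ✓; rule 2 ✓; rule 3 ✓; rule 4 ✓; rule 5 ✓.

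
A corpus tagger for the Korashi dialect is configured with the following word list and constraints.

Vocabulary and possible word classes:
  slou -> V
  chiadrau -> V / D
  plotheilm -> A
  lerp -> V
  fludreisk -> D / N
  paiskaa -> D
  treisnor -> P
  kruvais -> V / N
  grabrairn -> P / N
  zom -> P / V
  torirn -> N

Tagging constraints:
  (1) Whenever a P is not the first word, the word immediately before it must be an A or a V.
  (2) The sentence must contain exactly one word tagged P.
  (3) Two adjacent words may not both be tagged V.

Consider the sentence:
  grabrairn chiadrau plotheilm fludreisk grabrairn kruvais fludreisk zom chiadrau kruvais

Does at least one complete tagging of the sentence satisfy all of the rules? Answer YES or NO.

Candidates per position — 1:grabrairn {P,N}; 2:chiadrau {V,D}; 3:plotheilm {A}; 4:fludreisk {D,N}; 5:grabrairn {P,N}; 6:kruvais {V,N}; 7:fludreisk {D,N}; 8:zom {P,V}; 9:chiadrau {V,D}; 10:kruvais {V,N}.
One satisfying assignment: P V A N N V N V D V.
Rule-by-rule: rule 1 ✓; rule 2 ✓; rule 3 ✓.

YES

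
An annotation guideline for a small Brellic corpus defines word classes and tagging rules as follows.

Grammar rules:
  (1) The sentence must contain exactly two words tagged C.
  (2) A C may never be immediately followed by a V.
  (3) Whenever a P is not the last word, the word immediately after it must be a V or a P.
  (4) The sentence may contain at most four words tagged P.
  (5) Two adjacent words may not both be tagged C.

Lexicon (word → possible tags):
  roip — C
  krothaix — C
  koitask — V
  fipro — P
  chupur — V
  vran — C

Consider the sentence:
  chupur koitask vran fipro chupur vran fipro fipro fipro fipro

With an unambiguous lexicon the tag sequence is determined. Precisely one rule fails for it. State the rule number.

4

Fixed tagging: V V C P V C P P P P.
Applying the rules: R1 ok, R2 ok, R3 ok, R4 fails, R5 ok.
Only rule 4 fails.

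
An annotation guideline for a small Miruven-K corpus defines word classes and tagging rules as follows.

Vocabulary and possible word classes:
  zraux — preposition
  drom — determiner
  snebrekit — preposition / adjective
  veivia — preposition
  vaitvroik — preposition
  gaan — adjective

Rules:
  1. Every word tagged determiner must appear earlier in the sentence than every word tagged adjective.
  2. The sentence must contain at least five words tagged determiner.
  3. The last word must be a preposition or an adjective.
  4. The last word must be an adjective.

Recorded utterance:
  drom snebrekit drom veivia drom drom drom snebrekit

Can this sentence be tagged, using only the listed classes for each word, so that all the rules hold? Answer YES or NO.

Candidates per position — 1:drom {determiner}; 2:snebrekit {preposition,adjective}; 3:drom {determiner}; 4:veivia {preposition}; 5:drom {determiner}; 6:drom {determiner}; 7:drom {determiner}; 8:snebrekit {preposition,adjective}.
One satisfying assignment: determiner preposition determiner preposition determiner determiner determiner adjective.
Checking: rule 1 ok; rule 2 ok; rule 3 ok; rule 4 ok.

YES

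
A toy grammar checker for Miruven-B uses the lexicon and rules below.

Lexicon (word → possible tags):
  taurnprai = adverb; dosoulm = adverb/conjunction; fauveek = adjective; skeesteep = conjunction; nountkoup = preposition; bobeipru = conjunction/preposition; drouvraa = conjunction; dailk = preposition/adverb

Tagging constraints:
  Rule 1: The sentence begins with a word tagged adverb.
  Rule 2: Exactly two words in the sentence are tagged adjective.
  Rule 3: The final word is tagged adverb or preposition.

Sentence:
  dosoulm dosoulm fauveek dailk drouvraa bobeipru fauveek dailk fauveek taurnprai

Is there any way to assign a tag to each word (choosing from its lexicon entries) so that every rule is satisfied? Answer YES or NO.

Candidates per position — 1:dosoulm {adverb,conjunction}; 2:dosoulm {adverb,conjunction}; 3:fauveek {adjective}; 4:dailk {preposition,adverb}; 5:drouvraa {conjunction}; 6:bobeipru {conjunction,preposition}; 7:fauveek {adjective}; 8:dailk {preposition,adverb}; 9:fauveek {adjective}; 10:taurnprai {adverb}.
Rule 2 cannot be satisfied by any choice of tags from the lexicon.
So there is no consistent tagging.

NO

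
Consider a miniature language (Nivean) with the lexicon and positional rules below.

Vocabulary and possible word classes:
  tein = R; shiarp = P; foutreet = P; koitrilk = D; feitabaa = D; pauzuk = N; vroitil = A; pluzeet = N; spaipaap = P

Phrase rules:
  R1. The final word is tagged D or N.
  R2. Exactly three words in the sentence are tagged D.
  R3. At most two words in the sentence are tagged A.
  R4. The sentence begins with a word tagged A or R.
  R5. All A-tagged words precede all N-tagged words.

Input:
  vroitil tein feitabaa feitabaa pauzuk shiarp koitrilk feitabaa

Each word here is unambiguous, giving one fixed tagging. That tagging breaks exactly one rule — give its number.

Fixed tagging: A R D D N P D D.
Rule check: R1 ✓, R2 ✗, R3 ✓, R4 ✓, R5 ✓.
Only rule 2 fails.

2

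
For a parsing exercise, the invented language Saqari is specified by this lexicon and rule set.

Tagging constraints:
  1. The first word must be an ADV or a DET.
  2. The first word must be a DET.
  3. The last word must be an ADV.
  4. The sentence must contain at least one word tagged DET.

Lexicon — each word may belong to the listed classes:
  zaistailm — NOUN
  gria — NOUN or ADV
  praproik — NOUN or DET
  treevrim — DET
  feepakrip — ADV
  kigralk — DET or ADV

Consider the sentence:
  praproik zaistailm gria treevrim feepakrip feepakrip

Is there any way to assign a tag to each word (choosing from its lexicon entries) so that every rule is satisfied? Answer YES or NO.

YES

Candidates per position — 1:praproik {NOUN,DET}; 2:zaistailm {NOUN}; 3:gria {NOUN,ADV}; 4:treevrim {DET}; 5:feepakrip {ADV}; 6:feepakrip {ADV}.
One satisfying assignment: DET NOUN ADV DET ADV ADV.
Rule-by-rule: rule 1 ✓; rule 2 ✓; rule 3 ✓; rule 4 ✓.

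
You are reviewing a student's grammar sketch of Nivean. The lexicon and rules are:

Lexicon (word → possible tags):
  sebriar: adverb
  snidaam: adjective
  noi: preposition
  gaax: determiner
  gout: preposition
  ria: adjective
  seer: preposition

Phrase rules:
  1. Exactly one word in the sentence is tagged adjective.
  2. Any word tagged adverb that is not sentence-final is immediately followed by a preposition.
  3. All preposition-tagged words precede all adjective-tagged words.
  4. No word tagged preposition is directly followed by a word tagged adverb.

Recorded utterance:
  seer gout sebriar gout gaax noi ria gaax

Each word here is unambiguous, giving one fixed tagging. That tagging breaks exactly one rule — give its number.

Fixed tagging: preposition preposition adverb preposition determiner preposition adjective determiner.
Applying the rules: R1 holds, R2 holds, R3 holds, R4 violated.
Only rule 4 fails.

4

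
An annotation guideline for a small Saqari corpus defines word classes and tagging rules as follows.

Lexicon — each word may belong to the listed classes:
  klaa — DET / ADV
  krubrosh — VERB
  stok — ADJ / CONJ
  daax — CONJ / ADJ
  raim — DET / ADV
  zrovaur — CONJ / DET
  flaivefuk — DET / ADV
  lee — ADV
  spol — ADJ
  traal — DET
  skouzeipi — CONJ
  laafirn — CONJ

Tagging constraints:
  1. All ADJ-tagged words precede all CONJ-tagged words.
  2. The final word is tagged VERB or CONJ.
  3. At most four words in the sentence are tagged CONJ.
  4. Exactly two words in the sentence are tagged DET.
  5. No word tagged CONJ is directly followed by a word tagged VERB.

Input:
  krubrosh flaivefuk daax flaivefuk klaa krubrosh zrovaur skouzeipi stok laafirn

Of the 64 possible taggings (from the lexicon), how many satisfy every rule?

Candidates per position — 1:krubrosh {VERB}; 2:flaivefuk {DET,ADV}; 3:daax {CONJ,ADJ}; 4:flaivefuk {DET,ADV}; 5:klaa {DET,ADV}; 6:krubrosh {VERB}; 7:zrovaur {CONJ,DET}; 8:skouzeipi {CONJ}; 9:stok {ADJ,CONJ}; 10:laafirn {CONJ}.
There are 64 candidate sequences in total.
Checking each against the rules leaves 9 sequences.
Count = 9.

9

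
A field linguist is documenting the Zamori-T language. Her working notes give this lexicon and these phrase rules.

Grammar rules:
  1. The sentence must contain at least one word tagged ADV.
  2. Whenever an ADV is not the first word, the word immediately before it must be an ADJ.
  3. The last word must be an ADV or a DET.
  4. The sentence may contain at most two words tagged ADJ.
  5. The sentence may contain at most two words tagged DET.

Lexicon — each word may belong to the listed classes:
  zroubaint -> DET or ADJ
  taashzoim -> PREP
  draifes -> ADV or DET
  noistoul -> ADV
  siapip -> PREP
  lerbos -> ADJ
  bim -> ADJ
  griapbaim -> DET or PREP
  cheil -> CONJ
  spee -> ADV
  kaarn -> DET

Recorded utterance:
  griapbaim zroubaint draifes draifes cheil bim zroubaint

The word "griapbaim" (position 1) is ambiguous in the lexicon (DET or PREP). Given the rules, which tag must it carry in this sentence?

PREP

Candidates per position — 1:griapbaim {DET,PREP}; 2:zroubaint {DET,ADJ}; 3:draifes {ADV,DET}; 4:draifes {ADV,DET}; 5:cheil {CONJ}; 6:bim {ADJ}; 7:zroubaint {DET,ADJ}.
Position 4: tagging it ADV would leave rule 2 unsatisfiable, so it must be DET.
Position 7: tagging it ADJ would leave rule 3 unsatisfiable, so it must be DET.
Position 1: tagging it DET would leave rule 5 unsatisfiable, so it must be PREP.
Position 2: tagging it DET would leave rule 5 unsatisfiable, so it must be ADJ.
Position 3: tagging it DET would leave rule 1 unsatisfiable, so it must be ADV.
So the tagging must be: PREP ADJ ADV DET CONJ ADJ DET.
Checking: rule 1 holds; rule 2 holds; rule 3 holds; rule 4 holds; rule 5 holds.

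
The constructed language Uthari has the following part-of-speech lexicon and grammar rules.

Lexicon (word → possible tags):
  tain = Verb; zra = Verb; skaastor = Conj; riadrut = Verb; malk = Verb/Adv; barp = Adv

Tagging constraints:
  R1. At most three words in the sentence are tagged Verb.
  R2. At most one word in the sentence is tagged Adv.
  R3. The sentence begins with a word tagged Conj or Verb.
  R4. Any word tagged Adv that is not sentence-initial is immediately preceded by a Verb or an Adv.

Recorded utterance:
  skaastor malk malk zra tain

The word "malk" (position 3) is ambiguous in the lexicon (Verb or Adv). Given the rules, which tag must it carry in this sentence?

Candidates per position — 1:skaastor {Conj}; 2:malk {Verb,Adv}; 3:malk {Verb,Adv}; 4:zra {Verb}; 5:tain {Verb}.
Position 2: Adv is ruled out by rule 4; that leaves Verb.
Position 3: Verb is ruled out by rule 1; that leaves Adv.
The only consistent sequence is: Conj Verb Adv Verb Verb.
Check: rule 1 ✓; rule 2 ✓; rule 3 ✓; rule 4 ✓.

Adv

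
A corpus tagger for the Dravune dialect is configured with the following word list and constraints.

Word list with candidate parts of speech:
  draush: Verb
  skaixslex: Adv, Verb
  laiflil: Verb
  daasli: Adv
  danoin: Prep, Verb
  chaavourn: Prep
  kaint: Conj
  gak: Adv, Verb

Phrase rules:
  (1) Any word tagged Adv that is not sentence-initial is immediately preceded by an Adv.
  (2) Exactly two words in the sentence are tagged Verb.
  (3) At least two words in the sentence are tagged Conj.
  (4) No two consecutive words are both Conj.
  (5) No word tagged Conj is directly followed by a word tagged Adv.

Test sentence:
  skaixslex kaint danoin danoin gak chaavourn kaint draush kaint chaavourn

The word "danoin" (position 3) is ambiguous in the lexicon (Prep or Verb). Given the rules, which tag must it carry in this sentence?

Candidates per position — 1:skaixslex {Adv,Verb}; 2:kaint {Conj}; 3:danoin {Prep,Verb}; 4:danoin {Prep,Verb}; 5:gak {Adv,Verb}; 6:chaavourn {Prep}; 7:kaint {Conj}; 8:draush {Verb}; 9:kaint {Conj}; 10:chaavourn {Prep}.
Word 5 cannot be Adv — rule 1 would then fail for every completion. It is Verb.
Word 1 cannot be Verb — rule 2 would then fail for every completion. It is Adv.
Word 3 cannot be Verb — rule 2 would then fail for every completion. It is Prep.
Word 4 cannot be Verb — rule 2 would then fail for every completion. It is Prep.
The unique satisfying tagging is: Adv Conj Prep Prep Verb Prep Conj Verb Conj Prep.
Checking: rule 1 ok; rule 2 ok; rule 3 ok; rule 4 ok; rule 5 ok.

Prep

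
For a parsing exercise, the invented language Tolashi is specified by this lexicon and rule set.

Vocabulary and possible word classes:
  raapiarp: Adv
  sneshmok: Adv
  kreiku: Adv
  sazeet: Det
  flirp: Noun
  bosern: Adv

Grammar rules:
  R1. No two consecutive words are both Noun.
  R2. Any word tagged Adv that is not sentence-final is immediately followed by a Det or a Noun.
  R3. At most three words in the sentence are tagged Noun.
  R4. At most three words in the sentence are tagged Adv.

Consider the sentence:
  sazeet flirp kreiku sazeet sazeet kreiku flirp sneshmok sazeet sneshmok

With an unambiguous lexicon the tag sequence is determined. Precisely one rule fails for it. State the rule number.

4

Fixed tagging: Det Noun Adv Det Det Adv Noun Adv Det Adv.
Checking each rule: R1 ok, R2 ok, R3 ok, R4 fails.
Only rule 4 fails.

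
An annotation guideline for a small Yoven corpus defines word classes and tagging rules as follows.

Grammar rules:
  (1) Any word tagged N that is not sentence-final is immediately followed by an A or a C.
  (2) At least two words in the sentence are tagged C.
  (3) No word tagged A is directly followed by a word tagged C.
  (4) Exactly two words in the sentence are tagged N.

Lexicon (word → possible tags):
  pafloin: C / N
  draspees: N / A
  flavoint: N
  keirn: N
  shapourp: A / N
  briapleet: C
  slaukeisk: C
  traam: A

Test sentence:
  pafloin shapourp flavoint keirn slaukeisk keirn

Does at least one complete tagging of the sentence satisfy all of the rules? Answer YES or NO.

Candidates per position — 1:pafloin {C,N}; 2:shapourp {A,N}; 3:flavoint {N}; 4:keirn {N}; 5:slaukeisk {C}; 6:keirn {N}.
Rule 1 cannot be satisfied by any choice of tags from the lexicon.
So there is no consistent tagging.

NO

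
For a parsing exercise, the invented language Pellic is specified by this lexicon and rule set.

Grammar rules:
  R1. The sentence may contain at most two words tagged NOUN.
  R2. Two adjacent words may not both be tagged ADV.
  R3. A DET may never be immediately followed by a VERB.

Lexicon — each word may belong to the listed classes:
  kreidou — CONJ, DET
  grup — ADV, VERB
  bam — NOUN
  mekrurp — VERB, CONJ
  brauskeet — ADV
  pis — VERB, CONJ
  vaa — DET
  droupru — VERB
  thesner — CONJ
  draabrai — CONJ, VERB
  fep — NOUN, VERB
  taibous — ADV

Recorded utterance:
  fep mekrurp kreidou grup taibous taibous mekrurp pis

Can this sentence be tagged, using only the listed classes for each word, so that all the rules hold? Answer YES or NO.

Candidates per position — 1:fep {NOUN,VERB}; 2:mekrurp {VERB,CONJ}; 3:kreidou {CONJ,DET}; 4:grup {ADV,VERB}; 5:taibous {ADV}; 6:taibous {ADV}; 7:mekrurp {VERB,CONJ}; 8:pis {VERB,CONJ}.
Rule 2 cannot be satisfied by any choice of tags from the lexicon.
So there is no consistent tagging.

NO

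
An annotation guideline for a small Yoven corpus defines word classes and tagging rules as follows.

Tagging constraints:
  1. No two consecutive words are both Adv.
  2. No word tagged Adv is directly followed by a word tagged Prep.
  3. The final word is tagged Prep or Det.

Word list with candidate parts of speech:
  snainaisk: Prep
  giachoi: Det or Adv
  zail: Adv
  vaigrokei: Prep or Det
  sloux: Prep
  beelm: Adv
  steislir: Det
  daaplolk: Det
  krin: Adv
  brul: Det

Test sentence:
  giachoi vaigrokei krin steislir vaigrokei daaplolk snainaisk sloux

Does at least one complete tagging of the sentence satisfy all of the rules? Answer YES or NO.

YES

Candidates per position — 1:giachoi {Det,Adv}; 2:vaigrokei {Prep,Det}; 3:krin {Adv}; 4:steislir {Det}; 5:vaigrokei {Prep,Det}; 6:daaplolk {Det}; 7:snainaisk {Prep}; 8:sloux {Prep}.
One satisfying assignment: Det Prep Adv Det Prep Det Prep Prep.
Checking: rule 1 holds; rule 2 holds; rule 3 holds.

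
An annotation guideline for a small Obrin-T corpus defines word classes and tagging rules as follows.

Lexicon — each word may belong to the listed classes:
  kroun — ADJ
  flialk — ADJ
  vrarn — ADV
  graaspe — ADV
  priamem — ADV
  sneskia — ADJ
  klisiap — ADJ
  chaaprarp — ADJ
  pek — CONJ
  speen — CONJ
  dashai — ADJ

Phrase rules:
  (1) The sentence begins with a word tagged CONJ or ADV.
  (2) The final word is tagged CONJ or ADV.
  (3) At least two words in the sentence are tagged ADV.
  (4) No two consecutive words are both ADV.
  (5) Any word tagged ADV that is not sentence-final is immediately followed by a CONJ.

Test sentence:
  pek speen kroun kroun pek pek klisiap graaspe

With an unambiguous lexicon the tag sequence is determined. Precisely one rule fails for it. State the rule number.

Fixed tagging: CONJ CONJ ADJ ADJ CONJ CONJ ADJ ADV.
Rule check: R1 pass, R2 pass, R3 fail, R4 pass, R5 pass.
Only rule 3 fails.

3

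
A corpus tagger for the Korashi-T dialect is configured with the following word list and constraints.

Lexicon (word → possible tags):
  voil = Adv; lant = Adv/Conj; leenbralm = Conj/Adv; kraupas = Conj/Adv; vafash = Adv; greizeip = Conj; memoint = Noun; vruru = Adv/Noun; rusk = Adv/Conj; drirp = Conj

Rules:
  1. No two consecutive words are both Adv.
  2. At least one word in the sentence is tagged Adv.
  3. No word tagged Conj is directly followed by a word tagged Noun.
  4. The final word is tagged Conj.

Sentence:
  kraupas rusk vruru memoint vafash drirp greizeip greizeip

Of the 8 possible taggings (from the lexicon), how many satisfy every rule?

3

Candidates per position — 1:kraupas {Conj,Adv}; 2:rusk {Adv,Conj}; 3:vruru {Adv,Noun}; 4:memoint {Noun}; 5:vafash {Adv}; 6:drirp {Conj}; 7:greizeip {Conj}; 8:greizeip {Conj}.
There are 8 candidate sequences in total.
The sequences that satisfy every rule: Conj Adv Noun Noun Adv Conj Conj Conj; Conj Conj Adv Noun Adv Conj Conj Conj; Adv Conj Adv Noun Adv Conj Conj Conj.
Count = 3.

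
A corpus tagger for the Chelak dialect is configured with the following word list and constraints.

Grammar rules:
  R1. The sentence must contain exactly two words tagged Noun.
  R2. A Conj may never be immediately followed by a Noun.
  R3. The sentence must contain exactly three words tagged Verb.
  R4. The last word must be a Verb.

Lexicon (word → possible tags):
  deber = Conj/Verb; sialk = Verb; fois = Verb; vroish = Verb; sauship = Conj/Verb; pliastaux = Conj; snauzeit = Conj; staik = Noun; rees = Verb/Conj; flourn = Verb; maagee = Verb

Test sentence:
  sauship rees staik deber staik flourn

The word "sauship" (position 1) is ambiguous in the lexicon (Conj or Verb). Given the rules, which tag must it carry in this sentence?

Candidates per position — 1:sauship {Conj,Verb}; 2:rees {Verb,Conj}; 3:staik {Noun}; 4:deber {Conj,Verb}; 5:staik {Noun}; 6:flourn {Verb}.
Word 2 cannot be Conj — rule 2 would then fail for every completion. It is Verb.
Word 4 cannot be Conj — rule 2 would then fail for every completion. It is Verb.
Word 1 cannot be Verb — rule 3 would then fail for every completion. It is Conj.
That leaves exactly one tagging: Conj Verb Noun Verb Noun Verb.
Checking: rule 1 satisfied; rule 2 satisfied; rule 3 satisfied; rule 4 satisfied.

Conj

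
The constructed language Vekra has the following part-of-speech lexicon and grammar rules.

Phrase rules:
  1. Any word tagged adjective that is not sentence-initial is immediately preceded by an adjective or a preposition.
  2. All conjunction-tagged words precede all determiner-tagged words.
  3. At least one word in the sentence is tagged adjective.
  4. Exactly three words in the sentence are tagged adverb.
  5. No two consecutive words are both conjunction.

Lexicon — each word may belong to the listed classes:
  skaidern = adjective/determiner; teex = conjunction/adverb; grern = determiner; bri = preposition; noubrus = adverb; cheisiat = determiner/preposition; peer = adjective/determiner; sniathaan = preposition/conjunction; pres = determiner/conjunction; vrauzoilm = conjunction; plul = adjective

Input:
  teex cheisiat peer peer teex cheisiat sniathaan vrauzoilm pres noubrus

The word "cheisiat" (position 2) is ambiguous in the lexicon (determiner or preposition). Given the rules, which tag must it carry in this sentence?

preposition

Candidates per position — 1:teex {conjunction,adverb}; 2:cheisiat {determiner,preposition}; 3:peer {adjective,determiner}; 4:peer {adjective,determiner}; 5:teex {conjunction,adverb}; 6:cheisiat {determiner,preposition}; 7:sniathaan {preposition,conjunction}; 8:vrauzoilm {conjunction}; 9:pres {determiner,conjunction}; 10:noubrus {adverb}.
Position 1: conjunction is ruled out by rule 4; that leaves adverb.
Position 2: determiner is ruled out by rule 2; that leaves preposition.
Position 3: determiner is ruled out by rule 2; that leaves adjective.
Position 4: determiner is ruled out by rule 2; that leaves adjective.
Position 5: conjunction is ruled out by rule 4; that leaves adverb.
Position 6: determiner is ruled out by rule 2; that leaves preposition.
Position 7: conjunction is ruled out by rule 5; that leaves preposition.
Position 9: conjunction is ruled out by rule 5; that leaves determiner.
So the tagging must be: adverb preposition adjective adjective adverb preposition preposition conjunction determiner adverb.
Verifying each rule — rule 1 satisfied; rule 2 satisfied; rule 3 satisfied; rule 4 satisfied; rule 5 satisfied.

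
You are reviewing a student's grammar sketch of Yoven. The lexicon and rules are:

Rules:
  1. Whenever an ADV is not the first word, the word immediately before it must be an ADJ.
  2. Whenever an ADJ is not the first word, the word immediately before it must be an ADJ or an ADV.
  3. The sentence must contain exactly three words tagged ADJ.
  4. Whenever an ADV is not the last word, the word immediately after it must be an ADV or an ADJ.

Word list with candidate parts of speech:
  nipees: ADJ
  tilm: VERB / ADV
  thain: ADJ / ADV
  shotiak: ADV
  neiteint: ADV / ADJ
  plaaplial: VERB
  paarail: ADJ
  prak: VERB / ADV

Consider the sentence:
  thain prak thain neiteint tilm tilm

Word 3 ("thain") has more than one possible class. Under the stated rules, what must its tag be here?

ADJ

Candidates per position — 1:thain {ADJ,ADV}; 2:prak {VERB,ADV}; 3:thain {ADJ,ADV}; 4:neiteint {ADV,ADJ}; 5:tilm {VERB,ADV}; 6:tilm {VERB,ADV}.
If word 1 were ADV, no tagging could satisfy rule 3; so word 1 is ADJ.
If word 3 were ADV, no tagging could satisfy rule 1; so word 3 is ADJ.
If word 4 were ADV, no tagging could satisfy rule 3; so word 4 is ADJ.
If word 6 were ADV, no tagging could satisfy rule 1; so word 6 is VERB.
If word 2 were VERB, no tagging could satisfy rule 2; so word 2 is ADV.
If word 5 were ADV, no tagging could satisfy rule 4; so word 5 is VERB.
The unique satisfying tagging is: ADJ ADV ADJ ADJ VERB VERB.
Verifying each rule — rule 1 holds; rule 2 holds; rule 3 holds; rule 4 holds.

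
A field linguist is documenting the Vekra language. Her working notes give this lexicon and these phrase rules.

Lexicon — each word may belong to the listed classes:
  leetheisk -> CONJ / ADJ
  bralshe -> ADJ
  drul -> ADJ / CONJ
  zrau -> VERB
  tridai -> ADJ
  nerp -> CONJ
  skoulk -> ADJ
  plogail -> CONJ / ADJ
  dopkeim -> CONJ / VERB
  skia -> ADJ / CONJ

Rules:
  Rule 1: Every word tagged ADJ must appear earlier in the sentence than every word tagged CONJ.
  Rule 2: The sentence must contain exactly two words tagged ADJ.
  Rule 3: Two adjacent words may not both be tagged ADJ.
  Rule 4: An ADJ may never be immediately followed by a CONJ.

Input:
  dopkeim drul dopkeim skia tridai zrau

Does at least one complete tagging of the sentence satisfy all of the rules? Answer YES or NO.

Candidates per position — 1:dopkeim {CONJ,VERB}; 2:drul {ADJ,CONJ}; 3:dopkeim {CONJ,VERB}; 4:skia {ADJ,CONJ}; 5:tridai {ADJ}; 6:zrau {VERB}.
Every candidate sequence violates at least one rule; no consistent tagging exists.

NO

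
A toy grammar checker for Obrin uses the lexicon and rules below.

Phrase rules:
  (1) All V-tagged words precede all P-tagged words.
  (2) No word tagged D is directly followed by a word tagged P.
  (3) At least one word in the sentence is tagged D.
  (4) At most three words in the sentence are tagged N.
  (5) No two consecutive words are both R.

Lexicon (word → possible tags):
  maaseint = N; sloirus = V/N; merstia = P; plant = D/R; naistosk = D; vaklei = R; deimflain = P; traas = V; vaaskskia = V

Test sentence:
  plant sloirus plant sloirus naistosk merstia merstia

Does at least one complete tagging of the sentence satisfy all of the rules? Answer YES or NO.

Candidates per position — 1:plant {D,R}; 2:sloirus {V,N}; 3:plant {D,R}; 4:sloirus {V,N}; 5:naistosk {D}; 6:merstia {P}; 7:merstia {P}.
Rule 2 cannot be satisfied by any choice of tags from the lexicon.
So there is no consistent tagging.

NO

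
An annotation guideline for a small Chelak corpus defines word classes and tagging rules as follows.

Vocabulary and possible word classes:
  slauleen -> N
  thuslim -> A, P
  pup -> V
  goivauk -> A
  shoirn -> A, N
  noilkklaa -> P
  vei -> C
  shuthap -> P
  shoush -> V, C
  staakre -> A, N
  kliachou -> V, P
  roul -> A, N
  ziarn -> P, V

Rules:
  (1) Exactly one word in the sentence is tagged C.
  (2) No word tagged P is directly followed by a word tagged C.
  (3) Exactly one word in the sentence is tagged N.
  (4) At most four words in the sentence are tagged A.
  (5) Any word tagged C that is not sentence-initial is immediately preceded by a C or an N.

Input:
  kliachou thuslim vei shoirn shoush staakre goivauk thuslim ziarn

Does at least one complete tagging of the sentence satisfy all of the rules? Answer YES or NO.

NO

Candidates per position — 1:kliachou {V,P}; 2:thuslim {A,P}; 3:vei {C}; 4:shoirn {A,N}; 5:shoush {V,C}; 6:staakre {A,N}; 7:goivauk {A}; 8:thuslim {A,P}; 9:ziarn {P,V}.
Rule 5 cannot be satisfied by any choice of tags from the lexicon.
So there is no consistent tagging.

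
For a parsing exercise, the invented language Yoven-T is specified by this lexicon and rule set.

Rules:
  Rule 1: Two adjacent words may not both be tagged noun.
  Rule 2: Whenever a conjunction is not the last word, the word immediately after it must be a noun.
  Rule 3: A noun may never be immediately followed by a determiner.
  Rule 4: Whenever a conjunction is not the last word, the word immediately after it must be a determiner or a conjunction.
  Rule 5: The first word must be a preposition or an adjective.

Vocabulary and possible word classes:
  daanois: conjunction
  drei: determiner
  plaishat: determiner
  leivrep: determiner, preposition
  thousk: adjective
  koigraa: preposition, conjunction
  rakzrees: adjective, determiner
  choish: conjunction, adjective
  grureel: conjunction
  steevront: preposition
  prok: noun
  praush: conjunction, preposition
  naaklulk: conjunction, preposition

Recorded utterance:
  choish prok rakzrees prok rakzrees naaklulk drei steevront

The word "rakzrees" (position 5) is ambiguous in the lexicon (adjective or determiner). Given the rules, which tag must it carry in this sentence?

adjective

Candidates per position — 1:choish {conjunction,adjective}; 2:prok {noun}; 3:rakzrees {adjective,determiner}; 4:prok {noun}; 5:rakzrees {adjective,determiner}; 6:naaklulk {conjunction,preposition}; 7:drei {determiner}; 8:steevront {preposition}.
If word 1 were conjunction, no tagging could satisfy rule 4; so word 1 is adjective.
If word 3 were determiner, no tagging could satisfy rule 3; so word 3 is adjective.
If word 5 were determiner, no tagging could satisfy rule 3; so word 5 is adjective.
If word 6 were conjunction, no tagging could satisfy rule 2; so word 6 is preposition.
The unique satisfying tagging is: adjective noun adjective noun adjective preposition determiner preposition.
Rule-by-rule: rule 1 ok; rule 2 ok; rule 3 ok; rule 4 ok; rule 5 ok.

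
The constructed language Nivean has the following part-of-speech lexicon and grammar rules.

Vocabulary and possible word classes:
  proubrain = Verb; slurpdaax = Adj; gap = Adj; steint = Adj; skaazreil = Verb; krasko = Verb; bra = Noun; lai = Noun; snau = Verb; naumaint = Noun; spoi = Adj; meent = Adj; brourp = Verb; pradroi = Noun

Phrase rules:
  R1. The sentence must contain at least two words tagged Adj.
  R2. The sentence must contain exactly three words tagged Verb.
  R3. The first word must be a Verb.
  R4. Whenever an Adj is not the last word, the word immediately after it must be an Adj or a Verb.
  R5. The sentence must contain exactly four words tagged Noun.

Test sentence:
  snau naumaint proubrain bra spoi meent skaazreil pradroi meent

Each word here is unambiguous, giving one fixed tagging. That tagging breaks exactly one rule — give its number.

5

Fixed tagging: Verb Noun Verb Noun Adj Adj Verb Noun Adj.
Applying the rules: R1 holds, R2 holds, R3 holds, R4 holds, R5 violated.
Only rule 5 fails.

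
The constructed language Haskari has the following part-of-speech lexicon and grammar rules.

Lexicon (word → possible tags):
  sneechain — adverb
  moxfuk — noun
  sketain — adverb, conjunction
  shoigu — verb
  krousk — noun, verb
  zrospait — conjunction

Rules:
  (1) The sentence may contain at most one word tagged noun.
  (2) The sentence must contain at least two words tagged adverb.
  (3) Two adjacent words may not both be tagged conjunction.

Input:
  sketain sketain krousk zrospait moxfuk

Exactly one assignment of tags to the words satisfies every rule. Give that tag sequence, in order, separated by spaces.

adverb adverb verb conjunction noun

Candidates per position — 1:sketain {adverb,conjunction}; 2:sketain {adverb,conjunction}; 3:krousk {noun,verb}; 4:zrospait {conjunction}; 5:moxfuk {noun}.
If word 1 were conjunction, no tagging could satisfy rule 2; so word 1 is adverb.
If word 2 were conjunction, no tagging could satisfy rule 2; so word 2 is adverb.
If word 3 were noun, no tagging could satisfy rule 1; so word 3 is verb.
The only consistent sequence is: adverb adverb verb conjunction noun.
Check: rule 1 ok; rule 2 ok; rule 3 ok.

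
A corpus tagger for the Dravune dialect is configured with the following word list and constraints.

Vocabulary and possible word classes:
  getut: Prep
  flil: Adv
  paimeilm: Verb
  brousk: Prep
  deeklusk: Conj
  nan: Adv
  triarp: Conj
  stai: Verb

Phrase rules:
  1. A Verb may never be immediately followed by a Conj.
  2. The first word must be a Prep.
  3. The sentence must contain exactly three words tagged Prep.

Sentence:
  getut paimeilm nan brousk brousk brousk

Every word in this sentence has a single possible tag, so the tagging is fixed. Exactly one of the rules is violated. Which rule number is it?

Fixed tagging: Prep Verb Adv Prep Prep Prep.
Checking each rule: R1 pass, R2 pass, R3 fail.
Only rule 3 fails.

3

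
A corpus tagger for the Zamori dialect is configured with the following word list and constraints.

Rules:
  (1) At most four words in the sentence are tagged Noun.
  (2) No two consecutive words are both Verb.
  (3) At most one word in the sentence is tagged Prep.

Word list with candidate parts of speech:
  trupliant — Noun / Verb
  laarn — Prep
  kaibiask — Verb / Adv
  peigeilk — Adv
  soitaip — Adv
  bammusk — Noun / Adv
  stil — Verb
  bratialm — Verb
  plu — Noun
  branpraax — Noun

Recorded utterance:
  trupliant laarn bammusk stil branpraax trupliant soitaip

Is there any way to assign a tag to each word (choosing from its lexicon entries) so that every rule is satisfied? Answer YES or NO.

YES

Candidates per position — 1:trupliant {Noun,Verb}; 2:laarn {Prep}; 3:bammusk {Noun,Adv}; 4:stil {Verb}; 5:branpraax {Noun}; 6:trupliant {Noun,Verb}; 7:soitaip {Adv}.
One satisfying assignment: Verb Prep Noun Verb Noun Verb Adv.
Check: rule 1 holds; rule 2 holds; rule 3 holds.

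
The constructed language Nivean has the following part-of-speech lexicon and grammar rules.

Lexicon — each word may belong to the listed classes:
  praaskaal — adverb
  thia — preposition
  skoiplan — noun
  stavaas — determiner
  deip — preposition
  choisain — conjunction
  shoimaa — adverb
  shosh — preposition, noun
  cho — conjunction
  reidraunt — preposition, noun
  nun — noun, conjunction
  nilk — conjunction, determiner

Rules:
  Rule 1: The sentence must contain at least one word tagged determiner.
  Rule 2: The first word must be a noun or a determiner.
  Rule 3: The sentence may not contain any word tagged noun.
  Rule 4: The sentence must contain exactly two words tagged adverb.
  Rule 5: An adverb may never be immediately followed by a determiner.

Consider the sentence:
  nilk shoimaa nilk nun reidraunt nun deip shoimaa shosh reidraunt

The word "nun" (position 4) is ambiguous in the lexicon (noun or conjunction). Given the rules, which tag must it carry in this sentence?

Candidates per position — 1:nilk {conjunction,determiner}; 2:shoimaa {adverb}; 3:nilk {conjunction,determiner}; 4:nun {noun,conjunction}; 5:reidraunt {preposition,noun}; 6:nun {noun,conjunction}; 7:deip {preposition}; 8:shoimaa {adverb}; 9:shosh {preposition,noun}; 10:reidraunt {preposition,noun}.
If word 1 were conjunction, no tagging could satisfy rule 2; so word 1 is determiner.
If word 3 were determiner, no tagging could satisfy rule 5; so word 3 is conjunction.
If word 4 were noun, no tagging could satisfy rule 3; so word 4 is conjunction.
If word 5 were noun, no tagging could satisfy rule 3; so word 5 is preposition.
If word 6 were noun, no tagging could satisfy rule 3; so word 6 is conjunction.
If word 9 were noun, no tagging could satisfy rule 3; so word 9 is preposition.
If word 10 were noun, no tagging could satisfy rule 3; so word 10 is preposition.
The unique satisfying tagging is: determiner adverb conjunction conjunction preposition conjunction preposition adverb preposition preposition.
Checking: rule 1 ok; rule 2 ok; rule 3 ok; rule 4 ok; rule 5 ok.

conjunction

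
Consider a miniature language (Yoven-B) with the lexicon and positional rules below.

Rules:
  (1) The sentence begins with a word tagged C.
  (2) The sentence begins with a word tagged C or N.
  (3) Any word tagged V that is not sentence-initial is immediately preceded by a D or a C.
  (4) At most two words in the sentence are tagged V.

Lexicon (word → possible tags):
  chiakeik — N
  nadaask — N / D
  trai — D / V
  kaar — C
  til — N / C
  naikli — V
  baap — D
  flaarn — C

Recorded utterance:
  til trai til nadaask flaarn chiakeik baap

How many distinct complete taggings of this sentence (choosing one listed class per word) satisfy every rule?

8

Candidates per position — 1:til {N,C}; 2:trai {D,V}; 3:til {N,C}; 4:nadaask {N,D}; 5:flaarn {C}; 6:chiakeik {N}; 7:baap {D}.
There are 16 candidate sequences in total.
Checking each against the rules leaves 8 sequences.
Count = 8.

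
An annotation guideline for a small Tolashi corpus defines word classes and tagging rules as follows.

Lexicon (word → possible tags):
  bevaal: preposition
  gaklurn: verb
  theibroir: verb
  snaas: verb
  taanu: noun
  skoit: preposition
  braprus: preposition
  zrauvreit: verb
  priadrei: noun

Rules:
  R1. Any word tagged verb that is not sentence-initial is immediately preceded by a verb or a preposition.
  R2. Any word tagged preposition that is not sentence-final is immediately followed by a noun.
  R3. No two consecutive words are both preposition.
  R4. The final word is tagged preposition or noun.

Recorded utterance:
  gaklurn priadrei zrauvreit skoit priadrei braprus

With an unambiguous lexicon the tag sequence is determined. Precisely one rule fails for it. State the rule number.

Fixed tagging: verb noun verb preposition noun preposition.
Applying the rules: R1 fail, R2 pass, R3 pass, R4 pass.
Only rule 1 fails.

1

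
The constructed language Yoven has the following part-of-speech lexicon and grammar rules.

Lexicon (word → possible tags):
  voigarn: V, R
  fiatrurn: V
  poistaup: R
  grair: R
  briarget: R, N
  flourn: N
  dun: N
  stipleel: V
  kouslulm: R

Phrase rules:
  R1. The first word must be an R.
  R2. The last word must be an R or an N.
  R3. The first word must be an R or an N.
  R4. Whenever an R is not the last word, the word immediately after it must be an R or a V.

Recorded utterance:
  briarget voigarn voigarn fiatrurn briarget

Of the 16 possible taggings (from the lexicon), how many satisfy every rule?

Candidates per position — 1:briarget {R,N}; 2:voigarn {V,R}; 3:voigarn {V,R}; 4:fiatrurn {V}; 5:briarget {R,N}.
There are 16 candidate sequences in total.
Checking each against the rules leaves 8 sequences.
Count = 8.

8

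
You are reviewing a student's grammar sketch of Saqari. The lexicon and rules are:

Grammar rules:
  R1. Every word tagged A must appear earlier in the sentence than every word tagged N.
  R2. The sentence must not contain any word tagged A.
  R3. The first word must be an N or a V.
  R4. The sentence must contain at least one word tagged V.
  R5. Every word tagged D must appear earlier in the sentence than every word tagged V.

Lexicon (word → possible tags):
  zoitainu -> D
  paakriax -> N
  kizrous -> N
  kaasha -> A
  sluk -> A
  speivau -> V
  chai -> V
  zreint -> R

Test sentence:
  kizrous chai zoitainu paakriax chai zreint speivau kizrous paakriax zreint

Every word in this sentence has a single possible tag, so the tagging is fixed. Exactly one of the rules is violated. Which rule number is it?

5

Fixed tagging: N V D N V R V N N R.
Applying the rules: R1 holds, R2 holds, R3 holds, R4 holds, R5 violated.
Only rule 5 fails.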